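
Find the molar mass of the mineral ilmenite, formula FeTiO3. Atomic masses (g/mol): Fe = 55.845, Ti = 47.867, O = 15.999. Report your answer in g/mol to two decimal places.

Fe: 1 × 55.845 = 55.8450
Ti: 1 × 47.867 = 47.8670
O: 3 × 15.999 = 47.9970
Summing the contributions gives the formula mass.

151.71 g/mol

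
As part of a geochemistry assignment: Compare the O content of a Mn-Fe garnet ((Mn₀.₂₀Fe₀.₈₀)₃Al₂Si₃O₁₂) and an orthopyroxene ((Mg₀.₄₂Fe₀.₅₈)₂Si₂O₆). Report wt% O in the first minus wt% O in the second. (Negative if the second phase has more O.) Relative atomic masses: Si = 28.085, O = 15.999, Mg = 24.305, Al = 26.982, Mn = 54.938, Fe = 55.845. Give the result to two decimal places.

O in (Mn₀.₂₀Fe₀.₈₀)₃Al₂Si₃O₁₂: molar mass 497.198 g/mol; 12×15.999 = 191.988 g → 38.61 wt%.
O in (Mg₀.₄₂Fe₀.₅₈)₂Si₂O₆: molar mass 237.360 g/mol; 6×15.999 = 95.994 g → 40.44 wt%.
Difference = 38.61 − 40.44 = -1.83 percentage points.

-1.83 percentage points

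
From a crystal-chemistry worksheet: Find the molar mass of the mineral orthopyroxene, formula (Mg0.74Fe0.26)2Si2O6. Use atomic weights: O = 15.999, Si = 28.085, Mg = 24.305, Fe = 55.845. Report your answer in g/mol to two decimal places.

217.17 g/mol

M = 1.48(24.305) + 0.52(55.845) + 2(28.085) + 6(15.999)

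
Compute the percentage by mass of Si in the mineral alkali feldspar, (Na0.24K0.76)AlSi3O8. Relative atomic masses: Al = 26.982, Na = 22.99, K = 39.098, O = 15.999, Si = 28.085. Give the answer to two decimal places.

Formula mass = 0.24·22.99 + 0.76·39.098 + 1·26.982 + 3·28.085 + 8·15.999 = 274.461 g/mol, of which 84.255 g is Si.
So Si makes up 84.255/274.461 = 0.3070 of the mass, i.e. 30.70%.

30.70 wt%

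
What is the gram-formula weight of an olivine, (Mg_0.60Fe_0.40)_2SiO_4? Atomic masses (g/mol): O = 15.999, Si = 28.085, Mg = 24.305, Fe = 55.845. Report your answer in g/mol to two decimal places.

M = 1.20·24.305 + 0.80·55.845 + 1·28.085 + 4·15.999

165.92 g/mol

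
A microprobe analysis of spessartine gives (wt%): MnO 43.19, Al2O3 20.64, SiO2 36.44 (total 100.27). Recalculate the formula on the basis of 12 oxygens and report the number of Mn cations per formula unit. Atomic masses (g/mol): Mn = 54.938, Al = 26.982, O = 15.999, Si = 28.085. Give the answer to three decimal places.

MnO: 43.19/70.937 = 0.60885 mol → 0.60885 mol Mn, 0.60885 mol O.
Al2O3: 20.64/101.961 = 0.20243 mol → 0.40486 mol Al, 0.60729 mol O.
SiO2: 36.44/60.083 = 0.60649 mol → 0.60649 mol Si, 1.21298 mol O.
Total oxygen = 2.42912 mol. Normalization factor = 12/2.42912 = 4.94006.
Mn per 12 O = 0.60885 × 4.94006 = 3.008.

3.008 Mn apfu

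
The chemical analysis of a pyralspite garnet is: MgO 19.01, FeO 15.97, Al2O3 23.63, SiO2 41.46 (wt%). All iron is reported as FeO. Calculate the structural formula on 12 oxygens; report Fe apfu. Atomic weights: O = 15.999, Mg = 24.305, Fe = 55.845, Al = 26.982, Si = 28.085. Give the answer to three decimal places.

MgO: 19.01/40.304 = 0.47167 mol → 0.47167 mol Mg, 0.47167 mol O.
FeO: 15.97/71.844 = 0.22229 mol → 0.22229 mol Fe, 0.22229 mol O.
Al2O3: 23.63/101.961 = 0.23176 mol → 0.46352 mol Al, 0.69528 mol O.
SiO2: 41.46/60.083 = 0.69005 mol → 0.69005 mol Si, 1.38010 mol O.
Total oxygen = 2.76934 mol. Normalization factor = 12/2.76934 = 4.33316.
Fe per 12 O = 0.22229 × 4.33316 = 0.963.

0.963 Fe apfu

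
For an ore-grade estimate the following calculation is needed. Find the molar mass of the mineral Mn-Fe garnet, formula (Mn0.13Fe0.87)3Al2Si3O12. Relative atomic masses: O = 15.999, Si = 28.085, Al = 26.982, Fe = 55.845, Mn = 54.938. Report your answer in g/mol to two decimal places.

497.39 g/mol

M = 0.39(54.938) + 2.61(55.845) + 2(26.982) + 3(28.085) + 12(15.999)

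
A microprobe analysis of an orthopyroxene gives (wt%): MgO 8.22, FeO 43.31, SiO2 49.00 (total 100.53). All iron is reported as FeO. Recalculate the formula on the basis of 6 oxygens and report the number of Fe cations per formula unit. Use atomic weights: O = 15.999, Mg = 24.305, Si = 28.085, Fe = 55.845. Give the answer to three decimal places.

1.484 Fe apfu

MgO (M=40.304): mol = 0.20395; Mg = 0.20395, O = 0.20395.
FeO (M=71.844): mol = 0.60283; Fe = 0.60283, O = 0.60283.
SiO2 (M=60.083): mol = 0.81554; Si = 0.81554, O = 1.63108.
ΣO = 2.43786; factor = 6/ΣO = 2.46117.
Fe apfu = 0.60283 × 2.46117 = 1.484.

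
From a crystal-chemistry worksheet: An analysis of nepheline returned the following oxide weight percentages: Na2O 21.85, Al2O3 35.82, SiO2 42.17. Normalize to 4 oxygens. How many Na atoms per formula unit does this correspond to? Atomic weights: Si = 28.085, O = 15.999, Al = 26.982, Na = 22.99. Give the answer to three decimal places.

Na2O: 21.85/61.979 = 0.35254 mol → 0.70508 mol Na, 0.35254 mol O.
Al2O3: 35.82/101.961 = 0.35131 mol → 0.70262 mol Al, 1.05393 mol O.
SiO2: 42.17/60.083 = 0.70186 mol → 0.70186 mol Si, 1.40372 mol O.
Total oxygen = 2.81019 mol. Normalization factor = 4/2.81019 = 1.42339.
Na per 4 O = 0.70508 × 1.42339 = 1.004.

1.004 Na apfu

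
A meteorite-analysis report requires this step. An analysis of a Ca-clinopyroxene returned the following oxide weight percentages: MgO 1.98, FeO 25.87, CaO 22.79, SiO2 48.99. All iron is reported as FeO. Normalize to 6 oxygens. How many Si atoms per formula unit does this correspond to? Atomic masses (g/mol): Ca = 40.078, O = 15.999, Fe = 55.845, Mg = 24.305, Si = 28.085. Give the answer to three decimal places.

MgO (M=40.304): mol = 0.04913; Mg = 0.04913, O = 0.04913.
FeO (M=71.844): mol = 0.36009; Fe = 0.36009, O = 0.36009.
CaO (M=56.077): mol = 0.40641; Ca = 0.40641, O = 0.40641.
SiO2 (M=60.083): mol = 0.81537; Si = 0.81537, O = 1.63074.
ΣO = 2.44637; factor = 6/ΣO = 2.45261.
Si apfu = 0.81537 × 2.45261 = 2.000.

2.000 Si apfu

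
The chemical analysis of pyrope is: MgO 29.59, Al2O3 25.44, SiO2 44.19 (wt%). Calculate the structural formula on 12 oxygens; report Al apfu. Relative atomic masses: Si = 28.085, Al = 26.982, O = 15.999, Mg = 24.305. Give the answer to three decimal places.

29.59 wt% MgO ÷ 40.304 g/mol = 0.73417 mol, giving 0.73417 Mg and 0.73417 O.
25.44 wt% Al2O3 ÷ 101.961 g/mol = 0.24951 mol, giving 0.49902 Al and 0.74853 O.
44.19 wt% SiO2 ÷ 60.083 g/mol = 0.73548 mol, giving 0.73548 Si and 1.47096 O.
Oxygen sums to 2.95366; scaling by 12/2.95366 = 4.06276 puts the formula on 12 O.
Al: 0.49902 × 4.06276 = 2.027 atoms per formula unit.

2.027 Al apfu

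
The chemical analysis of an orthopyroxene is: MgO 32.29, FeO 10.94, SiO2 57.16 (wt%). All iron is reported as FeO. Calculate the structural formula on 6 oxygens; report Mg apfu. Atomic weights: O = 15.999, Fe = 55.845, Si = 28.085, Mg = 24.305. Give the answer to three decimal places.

1.683 Mg apfu

MgO: 32.29/40.304 = 0.80116 mol → 0.80116 mol Mg, 0.80116 mol O.
FeO: 10.94/71.844 = 0.15227 mol → 0.15227 mol Fe, 0.15227 mol O.
SiO2: 57.16/60.083 = 0.95135 mol → 0.95135 mol Si, 1.90270 mol O.
Total oxygen = 2.85613 mol. Normalization factor = 6/2.85613 = 2.10074.
Mg per 6 O = 0.80116 × 2.10074 = 1.683.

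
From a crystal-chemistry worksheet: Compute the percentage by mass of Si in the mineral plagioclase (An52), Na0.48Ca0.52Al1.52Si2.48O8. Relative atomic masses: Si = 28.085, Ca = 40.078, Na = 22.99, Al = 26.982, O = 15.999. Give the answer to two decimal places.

25.75 weight percent

M(Na0.48Ca0.52Al1.52Si2.48O8) = 270.531 g/mol.
Si contributes 2.48 × 28.085 = 69.651 g per mole.
69.651/270.531 = 0.2575 → 25.75%.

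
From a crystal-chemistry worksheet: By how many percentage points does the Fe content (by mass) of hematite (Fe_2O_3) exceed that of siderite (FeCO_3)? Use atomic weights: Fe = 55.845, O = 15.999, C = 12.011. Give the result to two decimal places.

Fe in Fe_2O_3: molar mass 159.687 g/mol; 2×55.845 = 111.690 g → 69.94 wt%.
Fe in FeCO_3: molar mass 115.853 g/mol; 1×55.845 = 55.845 g → 48.20 wt%.
Difference = 69.94 − 48.20 = 21.74 percentage points.

21.74 percentage points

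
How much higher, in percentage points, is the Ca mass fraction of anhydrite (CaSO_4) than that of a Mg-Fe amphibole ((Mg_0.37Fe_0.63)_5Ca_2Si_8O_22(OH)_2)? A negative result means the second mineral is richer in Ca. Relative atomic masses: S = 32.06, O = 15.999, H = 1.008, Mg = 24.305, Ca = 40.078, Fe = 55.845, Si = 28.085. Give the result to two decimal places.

M(CaSO_4) = 136.134 g/mol, so wt% Ca = 40.078/136.134 × 100 = 29.44%.
M((Mg_0.37Fe_0.63)_5Ca_2Si_8O_22(OH)_2) = 911.704 g/mol, so wt% Ca = 80.156/911.704 × 100 = 8.79%.
29.44 − 8.79 = 20.65 pp.

20.65 percentage points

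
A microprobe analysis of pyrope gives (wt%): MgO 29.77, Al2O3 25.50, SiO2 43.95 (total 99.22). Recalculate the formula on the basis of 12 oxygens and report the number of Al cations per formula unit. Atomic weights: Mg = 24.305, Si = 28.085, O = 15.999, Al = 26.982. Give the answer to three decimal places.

2.033 Al apfu

MgO (M=40.304): mol = 0.73864; Mg = 0.73864, O = 0.73864.
Al2O3 (M=101.961): mol = 0.25010; Al = 0.50020, O = 0.75030.
SiO2 (M=60.083): mol = 0.73149; Si = 0.73149, O = 1.46298.
ΣO = 2.95192; factor = 12/ΣO = 4.06515.
Al apfu = 0.50020 × 4.06515 = 2.033.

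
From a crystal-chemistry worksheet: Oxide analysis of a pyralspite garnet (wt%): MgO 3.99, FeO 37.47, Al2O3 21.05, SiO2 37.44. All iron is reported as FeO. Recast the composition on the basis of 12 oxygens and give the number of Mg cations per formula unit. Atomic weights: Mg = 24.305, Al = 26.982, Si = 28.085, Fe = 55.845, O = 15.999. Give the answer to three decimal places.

MgO: 3.99/40.304 = 0.09900 mol → 0.09900 mol Mg, 0.09900 mol O.
FeO: 37.47/71.844 = 0.52155 mol → 0.52155 mol Fe, 0.52155 mol O.
Al2O3: 21.05/101.961 = 0.20645 mol → 0.41290 mol Al, 0.61935 mol O.
SiO2: 37.44/60.083 = 0.62314 mol → 0.62314 mol Si, 1.24628 mol O.
Total oxygen = 2.48618 mol. Normalization factor = 12/2.48618 = 4.82668.
Mg per 12 O = 0.09900 × 4.82668 = 0.478.

0.478 Mg apfu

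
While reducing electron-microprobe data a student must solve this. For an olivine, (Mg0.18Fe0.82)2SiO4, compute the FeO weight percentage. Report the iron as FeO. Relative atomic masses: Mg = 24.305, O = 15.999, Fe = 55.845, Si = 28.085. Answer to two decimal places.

Formula mass = 192.417 g/mol.
1.64 Fe → 1.6400 mol FeO per formula unit; M(FeO) = 71.844, so FeO mass = 117.824 g.
117.824/192.417 × 100 = 61.23 wt%.

61.23 wt%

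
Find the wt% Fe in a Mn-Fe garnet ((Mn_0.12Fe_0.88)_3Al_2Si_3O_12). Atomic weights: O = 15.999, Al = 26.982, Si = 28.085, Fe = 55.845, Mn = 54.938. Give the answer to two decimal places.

29.64 wt%

Formula mass = 0.36*54.938 + 2.64*55.845 + 2*26.982 + 3*28.085 + 12*15.999 = 497.415 g/mol, of which 147.431 g is Fe.
So Fe makes up 147.431/497.415 = 0.2964 of the mass, i.e. 29.64%.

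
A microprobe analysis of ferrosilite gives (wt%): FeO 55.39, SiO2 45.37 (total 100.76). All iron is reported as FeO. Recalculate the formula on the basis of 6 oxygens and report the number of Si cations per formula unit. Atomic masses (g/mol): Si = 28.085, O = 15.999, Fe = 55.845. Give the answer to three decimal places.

1.986 Si apfu

FeO (M=71.844): mol = 0.77098; Fe = 0.77098, O = 0.77098.
SiO2 (M=60.083): mol = 0.75512; Si = 0.75512, O = 1.51024.
ΣO = 2.28122; factor = 6/ΣO = 2.63017.
Si apfu = 0.75512 × 2.63017 = 1.986.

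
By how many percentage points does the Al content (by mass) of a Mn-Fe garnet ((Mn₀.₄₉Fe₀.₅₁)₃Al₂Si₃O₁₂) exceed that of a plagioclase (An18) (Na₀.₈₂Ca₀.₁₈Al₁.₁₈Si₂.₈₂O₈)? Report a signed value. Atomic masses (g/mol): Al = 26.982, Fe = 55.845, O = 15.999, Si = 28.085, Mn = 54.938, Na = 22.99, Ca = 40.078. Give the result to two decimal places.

Al in (Mn₀.₄₉Fe₀.₅₁)₃Al₂Si₃O₁₂: molar mass 496.409 g/mol; 2×26.982 = 53.964 g → 10.87 wt%.
Al in Na₀.₈₂Ca₀.₁₈Al₁.₁₈Si₂.₈₂O₈: molar mass 265.096 g/mol; 1.18×26.982 = 31.839 g → 12.01 wt%.
Difference = 10.87 − 12.01 = -1.14 percentage points.

-1.14 percentage points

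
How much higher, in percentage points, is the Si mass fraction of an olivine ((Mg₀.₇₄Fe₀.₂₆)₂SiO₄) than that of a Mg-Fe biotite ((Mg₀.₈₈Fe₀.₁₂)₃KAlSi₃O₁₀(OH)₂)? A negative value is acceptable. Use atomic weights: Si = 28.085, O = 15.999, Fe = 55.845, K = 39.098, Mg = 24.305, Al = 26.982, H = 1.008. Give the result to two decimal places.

-1.78 percentage points

M((Mg₀.₇₄Fe₀.₂₆)₂SiO₄) = 157.092 g/mol, so wt% Si = 28.085/157.092 × 100 = 17.88%.
M((Mg₀.₈₈Fe₀.₁₂)₃KAlSi₃O₁₀(OH)₂) = 428.608 g/mol, so wt% Si = 84.255/428.608 × 100 = 19.66%.
17.88 − 19.66 = -1.78 pp.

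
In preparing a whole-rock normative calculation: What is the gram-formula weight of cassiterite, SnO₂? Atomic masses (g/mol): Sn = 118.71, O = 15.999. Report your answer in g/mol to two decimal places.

150.71 g/mol

The formula mass is the sum 1*118.71 + 2*15.999.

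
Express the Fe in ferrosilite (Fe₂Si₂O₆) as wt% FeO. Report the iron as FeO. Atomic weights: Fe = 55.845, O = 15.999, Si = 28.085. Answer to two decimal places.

54.46 wt%

Molar mass of Fe₂Si₂O₆ = 2·55.845 + 2·28.085 + 6·15.999 = 263.854 g/mol.
Each formula unit contains 2 Fe, equivalent to 2/1 = 2.0000 mol FeO.
M(FeO) = 1×55.845 + 1×15.999 = 71.844 g/mol.
Mass of FeO per formula unit = 2.0000 × 71.844 = 143.688 g.
FeO wt% = 143.688 / 263.854 × 100 = 54.46%.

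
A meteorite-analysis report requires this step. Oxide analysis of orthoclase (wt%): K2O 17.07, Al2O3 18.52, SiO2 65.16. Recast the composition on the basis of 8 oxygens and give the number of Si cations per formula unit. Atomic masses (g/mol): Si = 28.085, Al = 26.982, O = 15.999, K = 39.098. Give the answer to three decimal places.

2.997 Si apfu

17.07 wt% K2O ÷ 94.195 g/mol = 0.18122 mol, giving 0.36244 K and 0.18122 O.
18.52 wt% Al2O3 ÷ 101.961 g/mol = 0.18164 mol, giving 0.36328 Al and 0.54492 O.
65.16 wt% SiO2 ÷ 60.083 g/mol = 1.08450 mol, giving 1.08450 Si and 2.16900 O.
Oxygen sums to 2.89514; scaling by 8/2.89514 = 2.76325 puts the formula on 8 O.
Si: 1.08450 × 2.76325 = 2.997 atoms per formula unit.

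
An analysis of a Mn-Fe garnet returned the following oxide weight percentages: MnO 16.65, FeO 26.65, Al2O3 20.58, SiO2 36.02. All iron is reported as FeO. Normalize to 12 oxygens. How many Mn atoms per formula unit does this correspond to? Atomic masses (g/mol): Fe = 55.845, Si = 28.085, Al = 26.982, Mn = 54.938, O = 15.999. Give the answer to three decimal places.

1.169 Mn apfu

MnO (M=70.937): mol = 0.23472; Mn = 0.23472, O = 0.23472.
FeO (M=71.844): mol = 0.37094; Fe = 0.37094, O = 0.37094.
Al2O3 (M=101.961): mol = 0.20184; Al = 0.40368, O = 0.60552.
SiO2 (M=60.083): mol = 0.59950; Si = 0.59950, O = 1.19900.
ΣO = 2.41018; factor = 12/ΣO = 4.97888.
Mn apfu = 0.23472 × 4.97888 = 1.169.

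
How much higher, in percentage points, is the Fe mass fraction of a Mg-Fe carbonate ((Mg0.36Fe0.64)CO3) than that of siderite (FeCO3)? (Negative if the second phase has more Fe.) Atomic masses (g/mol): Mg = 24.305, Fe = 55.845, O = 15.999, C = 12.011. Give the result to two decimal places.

-14.00 percentage points

First mineral: 35.741 g Fe in 104.499 g formula = 34.20 wt% Fe.
Second mineral: 55.845 g Fe in 115.853 g formula = 48.20 wt% Fe.
34.20% − 48.20% gives a difference of -14.00 percentage points.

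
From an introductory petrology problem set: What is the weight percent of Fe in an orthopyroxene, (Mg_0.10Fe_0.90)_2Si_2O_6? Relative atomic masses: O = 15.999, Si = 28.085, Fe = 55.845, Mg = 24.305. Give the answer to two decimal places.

M((Mg_0.10Fe_0.90)_2Si_2O_6) = 257.546 g/mol.
Fe contributes 1.80 × 55.845 = 100.521 g per mole.
100.521/257.546 = 0.3903 → 39.03%.

39.03 mass %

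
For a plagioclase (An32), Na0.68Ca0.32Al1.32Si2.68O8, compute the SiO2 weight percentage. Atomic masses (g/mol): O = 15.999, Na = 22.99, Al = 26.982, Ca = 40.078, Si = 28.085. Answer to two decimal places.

60.23 wt%

Molar mass of Na0.68Ca0.32Al1.32Si2.68O8 = 0.68*22.99 + 0.32*40.078 + 1.32*26.982 + 2.68*28.085 + 8*15.999 = 267.334 g/mol.
Each formula unit contains 2.68 Si, equivalent to 2.68/1 = 2.6800 mol SiO2.
M(SiO2) = 1×28.085 + 2×15.999 = 60.083 g/mol.
Mass of SiO2 per formula unit = 2.6800 × 60.083 = 161.022 g.
SiO2 wt% = 161.022 / 267.334 × 100 = 60.23%.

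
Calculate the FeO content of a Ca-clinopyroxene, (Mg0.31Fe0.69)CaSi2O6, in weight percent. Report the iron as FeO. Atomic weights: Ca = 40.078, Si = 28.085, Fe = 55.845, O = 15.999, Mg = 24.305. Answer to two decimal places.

20.80 wt%

Molar mass of (Mg0.31Fe0.69)CaSi2O6 = 0.31·24.305 + 0.69·55.845 + 1·40.078 + 2·28.085 + 6·15.999 = 238.310 g/mol.
Each formula unit contains 0.69 Fe, equivalent to 0.69/1 = 0.6900 mol FeO.
M(FeO) = 1×55.845 + 1×15.999 = 71.844 g/mol.
Mass of FeO per formula unit = 0.6900 × 71.844 = 49.572 g.
FeO wt% = 49.572 / 238.310 × 100 = 20.80%.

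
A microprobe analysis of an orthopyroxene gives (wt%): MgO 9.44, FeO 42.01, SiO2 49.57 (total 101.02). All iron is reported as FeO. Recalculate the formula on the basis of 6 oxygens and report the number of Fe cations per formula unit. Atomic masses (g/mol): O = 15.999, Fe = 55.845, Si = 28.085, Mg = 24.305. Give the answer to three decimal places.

MgO: 9.44/40.304 = 0.23422 mol → 0.23422 mol Mg, 0.23422 mol O.
FeO: 42.01/71.844 = 0.58474 mol → 0.58474 mol Fe, 0.58474 mol O.
SiO2: 49.57/60.083 = 0.82503 mol → 0.82503 mol Si, 1.65006 mol O.
Total oxygen = 2.46902 mol. Normalization factor = 6/2.46902 = 2.43011.
Fe per 6 O = 0.58474 × 2.43011 = 1.421.

1.421 Fe apfu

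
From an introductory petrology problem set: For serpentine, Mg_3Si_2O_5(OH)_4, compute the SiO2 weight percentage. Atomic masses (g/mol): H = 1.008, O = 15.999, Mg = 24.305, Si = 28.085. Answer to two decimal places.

43.36 wt%

M(Mg_3Si_2O_5(OH)_4) = 277.108 g/mol; M(SiO2) = 60.083 g/mol.
Moles SiO2 per formula unit = 2 Si ÷ 1 = 2.0000.
SiO2 fraction = (2.0000 × 60.083) / 277.108 = 120.166/277.108 = 0.4336.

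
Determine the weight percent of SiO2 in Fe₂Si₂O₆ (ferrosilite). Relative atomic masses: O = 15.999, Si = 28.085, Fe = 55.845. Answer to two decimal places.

M(Fe₂Si₂O₆) = 263.854 g/mol; M(SiO2) = 60.083 g/mol.
Moles SiO2 per formula unit = 2 Si ÷ 1 = 2.0000.
SiO2 fraction = (2.0000 × 60.083) / 263.854 = 120.166/263.854 = 0.4554.

45.54 wt%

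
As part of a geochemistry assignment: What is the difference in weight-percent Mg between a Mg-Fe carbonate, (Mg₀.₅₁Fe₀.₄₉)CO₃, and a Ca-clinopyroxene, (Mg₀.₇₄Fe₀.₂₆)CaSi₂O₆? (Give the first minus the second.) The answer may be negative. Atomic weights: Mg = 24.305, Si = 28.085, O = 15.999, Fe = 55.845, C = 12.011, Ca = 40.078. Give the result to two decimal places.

4.42 percentage points

First mineral: 12.396 g Mg in 99.768 g formula = 12.42 wt% Mg.
Second mineral: 17.986 g Mg in 224.747 g formula = 8.00 wt% Mg.
12.42% − 8.00% gives a difference of 4.42 percentage points.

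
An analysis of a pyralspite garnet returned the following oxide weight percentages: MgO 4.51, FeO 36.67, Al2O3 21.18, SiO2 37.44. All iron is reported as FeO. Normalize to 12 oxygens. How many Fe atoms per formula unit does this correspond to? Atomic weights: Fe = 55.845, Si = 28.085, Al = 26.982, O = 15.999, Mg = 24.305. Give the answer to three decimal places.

2.458 Fe apfu

4.51 wt% MgO ÷ 40.304 g/mol = 0.11190 mol, giving 0.11190 Mg and 0.11190 O.
36.67 wt% FeO ÷ 71.844 g/mol = 0.51041 mol, giving 0.51041 Fe and 0.51041 O.
21.18 wt% Al2O3 ÷ 101.961 g/mol = 0.20773 mol, giving 0.41546 Al and 0.62319 O.
37.44 wt% SiO2 ÷ 60.083 g/mol = 0.62314 mol, giving 0.62314 Si and 1.24628 O.
Oxygen sums to 2.49178; scaling by 12/2.49178 = 4.81583 puts the formula on 12 O.
Fe: 0.51041 × 4.81583 = 2.458 atoms per formula unit.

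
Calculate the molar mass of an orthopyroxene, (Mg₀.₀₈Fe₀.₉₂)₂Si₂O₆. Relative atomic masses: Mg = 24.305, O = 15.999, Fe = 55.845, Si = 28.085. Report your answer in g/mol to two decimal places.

The formula mass is the sum 0.16(24.305) + 1.84(55.845) + 2(28.085) + 6(15.999).

258.81 g/mol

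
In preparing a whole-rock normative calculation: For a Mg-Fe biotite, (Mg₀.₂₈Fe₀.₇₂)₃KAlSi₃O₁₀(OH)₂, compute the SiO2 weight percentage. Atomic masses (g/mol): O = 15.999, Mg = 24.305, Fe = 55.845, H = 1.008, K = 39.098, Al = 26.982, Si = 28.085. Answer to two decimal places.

Molar mass of (Mg₀.₂₈Fe₀.₇₂)₃KAlSi₃O₁₀(OH)₂ = 0.84×24.305 + 2.16×55.845 + 1×39.098 + 1×26.982 + 3×28.085 + 12×15.999 + 2×1.008 = 485.380 g/mol.
Each formula unit contains 3 Si, equivalent to 3/1 = 3.0000 mol SiO2.
M(SiO2) = 1×28.085 + 2×15.999 = 60.083 g/mol.
Mass of SiO2 per formula unit = 3.0000 × 60.083 = 180.249 g.
SiO2 wt% = 180.249 / 485.380 × 100 = 37.14%.

37.14 wt%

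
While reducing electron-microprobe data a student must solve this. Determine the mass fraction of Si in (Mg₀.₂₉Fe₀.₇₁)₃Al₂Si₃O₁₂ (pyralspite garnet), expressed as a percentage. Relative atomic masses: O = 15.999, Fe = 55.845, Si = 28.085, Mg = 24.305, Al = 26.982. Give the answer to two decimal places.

M((Mg₀.₂₉Fe₀.₇₁)₃Al₂Si₃O₁₂) = 470.302 g/mol.
Si contributes 3 × 28.085 = 84.255 g per mole.
84.255/470.302 = 0.1792 → 17.92%.

17.92 weight percent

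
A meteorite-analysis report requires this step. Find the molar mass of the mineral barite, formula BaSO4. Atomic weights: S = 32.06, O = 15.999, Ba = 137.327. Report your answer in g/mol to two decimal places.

Ba: 1 × 137.327 = 137.3270
S: 1 × 32.06 = 32.0600
O: 4 × 15.999 = 63.9960
Summing the contributions gives the formula mass.

233.38 g/mol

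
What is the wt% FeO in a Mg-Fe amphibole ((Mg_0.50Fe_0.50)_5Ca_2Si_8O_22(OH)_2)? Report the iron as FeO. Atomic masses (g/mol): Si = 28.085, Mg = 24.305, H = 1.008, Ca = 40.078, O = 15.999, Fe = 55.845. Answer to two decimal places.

Molar mass of (Mg_0.50Fe_0.50)_5Ca_2Si_8O_22(OH)_2 = 2.50·24.305 + 2.50·55.845 + 2·40.078 + 8·28.085 + 24·15.999 + 2·1.008 = 891.203 g/mol.
Each formula unit contains 2.50 Fe, equivalent to 2.50/1 = 2.5000 mol FeO.
M(FeO) = 1×55.845 + 1×15.999 = 71.844 g/mol.
Mass of FeO per formula unit = 2.5000 × 71.844 = 179.610 g.
FeO wt% = 179.610 / 891.203 × 100 = 20.15%.

20.15 wt%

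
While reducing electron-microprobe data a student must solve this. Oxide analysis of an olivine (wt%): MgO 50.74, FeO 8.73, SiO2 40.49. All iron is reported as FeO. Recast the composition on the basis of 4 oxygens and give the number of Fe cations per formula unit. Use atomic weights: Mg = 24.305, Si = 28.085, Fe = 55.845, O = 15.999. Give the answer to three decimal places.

50.74 wt% MgO ÷ 40.304 g/mol = 1.25893 mol, giving 1.25893 Mg and 1.25893 O.
8.73 wt% FeO ÷ 71.844 g/mol = 0.12151 mol, giving 0.12151 Fe and 0.12151 O.
40.49 wt% SiO2 ÷ 60.083 g/mol = 0.67390 mol, giving 0.67390 Si and 1.34780 O.
Oxygen sums to 2.72824; scaling by 4/2.72824 = 1.46615 puts the formula on 4 O.
Fe: 0.12151 × 1.46615 = 0.178 atoms per formula unit.

0.178 Fe apfu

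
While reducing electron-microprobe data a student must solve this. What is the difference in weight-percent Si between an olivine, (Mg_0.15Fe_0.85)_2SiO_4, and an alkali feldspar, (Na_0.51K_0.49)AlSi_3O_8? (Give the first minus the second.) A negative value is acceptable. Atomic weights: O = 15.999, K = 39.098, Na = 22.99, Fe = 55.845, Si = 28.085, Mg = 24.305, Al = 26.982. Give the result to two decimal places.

-16.74 percentage points

M((Mg_0.15Fe_0.85)_2SiO_4) = 194.309 g/mol, so wt% Si = 28.085/194.309 × 100 = 14.45%.
M((Na_0.51K_0.49)AlSi_3O_8) = 270.112 g/mol, so wt% Si = 84.255/270.112 × 100 = 31.19%.
14.45 − 31.19 = -16.74 pp.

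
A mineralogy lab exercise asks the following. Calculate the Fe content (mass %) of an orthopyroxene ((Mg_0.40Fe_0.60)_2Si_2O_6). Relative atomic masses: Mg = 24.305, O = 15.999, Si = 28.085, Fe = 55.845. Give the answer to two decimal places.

28.08 mass %

Molar mass of (Mg_0.40Fe_0.60)_2Si_2O_6: 0.80*24.305 + 1.20*55.845 + 2*28.085 + 6*15.999 = 238.622 g/mol.
Mass of Fe per formula unit: 1.20 × 55.845 = 67.014 g.
Weight fraction Fe = 67.014 / 238.622 = 0.2808.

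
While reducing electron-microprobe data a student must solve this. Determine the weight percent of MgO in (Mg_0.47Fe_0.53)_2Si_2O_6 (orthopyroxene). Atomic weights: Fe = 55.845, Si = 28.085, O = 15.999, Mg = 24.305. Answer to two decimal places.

M((Mg_0.47Fe_0.53)_2Si_2O_6) = 234.206 g/mol; M(MgO) = 40.304 g/mol.
Moles MgO per formula unit = 0.94 Mg ÷ 1 = 0.9400.
MgO fraction = (0.9400 × 40.304) / 234.206 = 37.886/234.206 = 0.1618.

16.18 wt%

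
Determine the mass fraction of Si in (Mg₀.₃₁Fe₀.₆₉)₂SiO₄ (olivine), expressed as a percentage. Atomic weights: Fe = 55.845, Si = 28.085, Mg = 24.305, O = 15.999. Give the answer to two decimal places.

M((Mg₀.₃₁Fe₀.₆₉)₂SiO₄) = 184.216 g/mol.
Si contributes 1 × 28.085 = 28.085 g per mole.
28.085/184.216 = 0.1525 → 15.25%.

15.25 weight percent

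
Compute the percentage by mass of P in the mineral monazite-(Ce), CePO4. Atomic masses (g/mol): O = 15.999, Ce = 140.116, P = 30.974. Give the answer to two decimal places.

Molar mass of CePO4: 1×140.116 + 1×30.974 + 4×15.999 = 235.086 g/mol.
Mass of P per formula unit: 1 × 30.974 = 30.974 g.
Weight fraction P = 30.974 / 235.086 = 0.1318.

13.18 weight percent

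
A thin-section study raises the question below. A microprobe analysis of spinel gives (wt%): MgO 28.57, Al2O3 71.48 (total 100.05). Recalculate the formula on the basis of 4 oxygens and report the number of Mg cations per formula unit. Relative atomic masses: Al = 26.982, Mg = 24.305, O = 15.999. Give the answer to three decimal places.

MgO: 28.57/40.304 = 0.70886 mol → 0.70886 mol Mg, 0.70886 mol O.
Al2O3: 71.48/101.961 = 0.70105 mol → 1.40210 mol Al, 2.10315 mol O.
Total oxygen = 2.81201 mol. Normalization factor = 4/2.81201 = 1.42247.
Mg per 4 O = 0.70886 × 1.42247 = 1.008.

1.008 Mg apfu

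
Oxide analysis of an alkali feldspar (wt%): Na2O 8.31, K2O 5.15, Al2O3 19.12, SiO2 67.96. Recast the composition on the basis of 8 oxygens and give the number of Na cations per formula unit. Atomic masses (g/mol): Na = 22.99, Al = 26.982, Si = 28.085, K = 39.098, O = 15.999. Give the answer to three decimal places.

0.712 Na apfu

Na2O: 8.31/61.979 = 0.13408 mol → 0.26816 mol Na, 0.13408 mol O.
K2O: 5.15/94.195 = 0.05467 mol → 0.10934 mol K, 0.05467 mol O.
Al2O3: 19.12/101.961 = 0.18752 mol → 0.37504 mol Al, 0.56256 mol O.
SiO2: 67.96/60.083 = 1.13110 mol → 1.13110 mol Si, 2.26220 mol O.
Total oxygen = 3.01351 mol. Normalization factor = 8/3.01351 = 2.65471.
Na per 8 O = 0.26816 × 2.65471 = 0.712.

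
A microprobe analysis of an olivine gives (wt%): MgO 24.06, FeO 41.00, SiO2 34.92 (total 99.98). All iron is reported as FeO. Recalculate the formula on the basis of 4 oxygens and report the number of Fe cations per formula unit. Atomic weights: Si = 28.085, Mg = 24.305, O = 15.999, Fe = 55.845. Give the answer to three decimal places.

0.980 Fe apfu

24.06 wt% MgO ÷ 40.304 g/mol = 0.59696 mol, giving 0.59696 Mg and 0.59696 O.
41.00 wt% FeO ÷ 71.844 g/mol = 0.57068 mol, giving 0.57068 Fe and 0.57068 O.
34.92 wt% SiO2 ÷ 60.083 g/mol = 0.58120 mol, giving 0.58120 Si and 1.16240 O.
Oxygen sums to 2.33004; scaling by 4/2.33004 = 1.71671 puts the formula on 4 O.
Fe: 0.57068 × 1.71671 = 0.980 atoms per formula unit.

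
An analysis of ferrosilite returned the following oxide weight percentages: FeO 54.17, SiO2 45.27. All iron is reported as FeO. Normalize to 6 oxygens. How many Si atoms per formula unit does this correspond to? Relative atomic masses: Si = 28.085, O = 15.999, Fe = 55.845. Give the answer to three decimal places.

2.000 Si apfu

FeO: 54.17/71.844 = 0.75399 mol → 0.75399 mol Fe, 0.75399 mol O.
SiO2: 45.27/60.083 = 0.75346 mol → 0.75346 mol Si, 1.50692 mol O.
Total oxygen = 2.26091 mol. Normalization factor = 6/2.26091 = 2.65380.
Si per 6 O = 0.75346 × 2.65380 = 2.000.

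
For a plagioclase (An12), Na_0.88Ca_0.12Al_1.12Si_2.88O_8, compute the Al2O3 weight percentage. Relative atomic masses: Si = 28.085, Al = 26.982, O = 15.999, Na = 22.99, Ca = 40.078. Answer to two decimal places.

Molar mass of Na_0.88Ca_0.12Al_1.12Si_2.88O_8 = 0.88·22.99 + 0.12·40.078 + 1.12·26.982 + 2.88·28.085 + 8·15.999 = 264.137 g/mol.
Each formula unit contains 1.12 Al, equivalent to 1.12/2 = 0.5600 mol Al2O3.
M(Al2O3) = 2×26.982 + 3×15.999 = 101.961 g/mol.
Mass of Al2O3 per formula unit = 0.5600 × 101.961 = 57.098 g.
Al2O3 wt% = 57.098 / 264.137 × 100 = 21.62%.

21.62 wt%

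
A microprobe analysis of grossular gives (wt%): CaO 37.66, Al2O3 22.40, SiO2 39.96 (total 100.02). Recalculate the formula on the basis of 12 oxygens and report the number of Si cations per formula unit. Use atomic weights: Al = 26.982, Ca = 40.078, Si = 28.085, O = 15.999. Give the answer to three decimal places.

2.999 Si apfu

CaO (M=56.077): mol = 0.67158; Ca = 0.67158, O = 0.67158.
Al2O3 (M=101.961): mol = 0.21969; Al = 0.43938, O = 0.65907.
SiO2 (M=60.083): mol = 0.66508; Si = 0.66508, O = 1.33016.
ΣO = 2.66081; factor = 12/ΣO = 4.50990.
Si apfu = 0.66508 × 4.50990 = 2.999.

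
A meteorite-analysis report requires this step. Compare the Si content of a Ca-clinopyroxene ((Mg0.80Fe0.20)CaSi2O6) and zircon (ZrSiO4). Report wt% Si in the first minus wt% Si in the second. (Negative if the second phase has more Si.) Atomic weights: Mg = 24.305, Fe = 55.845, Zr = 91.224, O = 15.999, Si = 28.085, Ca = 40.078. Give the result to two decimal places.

M((Mg0.80Fe0.20)CaSi2O6) = 222.855 g/mol, so wt% Si = 56.170/222.855 × 100 = 25.20%.
M(ZrSiO4) = 183.305 g/mol, so wt% Si = 28.085/183.305 × 100 = 15.32%.
25.20 − 15.32 = 9.88 pp.

9.88 percentage points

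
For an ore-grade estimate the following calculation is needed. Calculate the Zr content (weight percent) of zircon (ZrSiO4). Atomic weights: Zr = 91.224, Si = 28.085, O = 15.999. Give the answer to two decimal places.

49.77 weight percent

M(ZrSiO4) = 183.305 g/mol.
Zr contributes 1 × 91.224 = 91.224 g per mole.
91.224/183.305 = 0.4977 → 49.77%.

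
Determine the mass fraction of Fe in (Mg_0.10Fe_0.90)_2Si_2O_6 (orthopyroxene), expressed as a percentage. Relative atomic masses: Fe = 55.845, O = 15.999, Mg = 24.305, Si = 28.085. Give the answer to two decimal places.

39.03 wt%

Molar mass of (Mg_0.10Fe_0.90)_2Si_2O_6: 0.20×24.305 + 1.80×55.845 + 2×28.085 + 6×15.999 = 257.546 g/mol.
Mass of Fe per formula unit: 1.80 × 55.845 = 100.521 g.
Weight fraction Fe = 100.521 / 257.546 = 0.3903.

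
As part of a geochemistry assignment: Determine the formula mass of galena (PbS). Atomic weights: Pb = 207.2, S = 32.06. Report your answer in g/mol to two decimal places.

239.26 g/mol

Pb: 1 × 207.2 = 207.2000
S: 1 × 32.06 = 32.0600
Summing the contributions gives the formula mass.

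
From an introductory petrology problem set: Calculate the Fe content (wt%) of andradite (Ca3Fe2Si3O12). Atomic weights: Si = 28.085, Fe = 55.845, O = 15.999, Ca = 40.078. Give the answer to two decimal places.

21.98 wt%

Formula mass = 3×40.078 + 2×55.845 + 3×28.085 + 12×15.999 = 508.167 g/mol, of which 111.690 g is Fe.
So Fe makes up 111.690/508.167 = 0.2198 of the mass, i.e. 21.98%.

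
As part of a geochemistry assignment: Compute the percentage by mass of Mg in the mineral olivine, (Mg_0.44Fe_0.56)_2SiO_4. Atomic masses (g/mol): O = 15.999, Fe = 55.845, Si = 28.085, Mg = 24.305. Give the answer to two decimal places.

M((Mg_0.44Fe_0.56)_2SiO_4) = 176.016 g/mol.
Mg contributes 0.88 × 24.305 = 21.388 g per mole.
21.388/176.016 = 0.1215 → 12.15%.

12.15 wt%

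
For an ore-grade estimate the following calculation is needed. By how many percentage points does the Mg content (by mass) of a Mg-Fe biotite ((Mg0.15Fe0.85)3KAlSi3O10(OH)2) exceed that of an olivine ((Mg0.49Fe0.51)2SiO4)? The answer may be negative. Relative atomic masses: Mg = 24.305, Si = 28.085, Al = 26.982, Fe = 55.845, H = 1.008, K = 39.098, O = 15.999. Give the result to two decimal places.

-11.58 percentage points

First mineral: 10.937 g Mg in 497.681 g formula = 2.20 wt% Mg.
Second mineral: 23.819 g Mg in 172.862 g formula = 13.78 wt% Mg.
2.20% − 13.78% gives a difference of -11.58 percentage points.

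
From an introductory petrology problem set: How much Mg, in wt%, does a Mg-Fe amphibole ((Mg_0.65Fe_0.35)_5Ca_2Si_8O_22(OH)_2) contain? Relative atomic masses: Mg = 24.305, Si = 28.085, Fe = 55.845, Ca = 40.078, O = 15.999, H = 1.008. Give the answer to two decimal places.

Formula mass = 3.25·24.305 + 1.75·55.845 + 2·40.078 + 8·28.085 + 24·15.999 + 2·1.008 = 867.548 g/mol, of which 78.991 g is Mg.
So Mg makes up 78.991/867.548 = 0.0911 of the mass, i.e. 9.11%.

9.11 wt%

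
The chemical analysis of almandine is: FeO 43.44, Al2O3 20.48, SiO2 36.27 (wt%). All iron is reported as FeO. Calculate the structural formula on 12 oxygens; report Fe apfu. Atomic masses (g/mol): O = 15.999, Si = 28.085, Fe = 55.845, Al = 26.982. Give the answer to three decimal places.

3.005 Fe apfu

FeO (M=71.844): mol = 0.60464; Fe = 0.60464, O = 0.60464.
Al2O3 (M=101.961): mol = 0.20086; Al = 0.40172, O = 0.60258.
SiO2 (M=60.083): mol = 0.60366; Si = 0.60366, O = 1.20732.
ΣO = 2.41454; factor = 12/ΣO = 4.96989.
Fe apfu = 0.60464 × 4.96989 = 3.005.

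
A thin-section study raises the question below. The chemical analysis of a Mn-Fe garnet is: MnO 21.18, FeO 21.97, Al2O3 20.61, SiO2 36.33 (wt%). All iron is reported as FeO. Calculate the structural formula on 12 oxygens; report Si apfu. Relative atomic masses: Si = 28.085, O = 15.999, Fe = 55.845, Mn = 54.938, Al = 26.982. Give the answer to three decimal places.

MnO (M=70.937): mol = 0.29857; Mn = 0.29857, O = 0.29857.
FeO (M=71.844): mol = 0.30580; Fe = 0.30580, O = 0.30580.
Al2O3 (M=101.961): mol = 0.20214; Al = 0.40428, O = 0.60642.
SiO2 (M=60.083): mol = 0.60466; Si = 0.60466, O = 1.20932.
ΣO = 2.42011; factor = 12/ΣO = 4.95845.
Si apfu = 0.60466 × 4.95845 = 2.998.

2.998 Si apfu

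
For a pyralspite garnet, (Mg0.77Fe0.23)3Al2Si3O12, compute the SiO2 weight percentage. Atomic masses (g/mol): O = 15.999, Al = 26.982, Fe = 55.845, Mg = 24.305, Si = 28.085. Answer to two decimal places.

42.42 wt%

Molar mass of (Mg0.77Fe0.23)3Al2Si3O12 = 2.31×24.305 + 0.69×55.845 + 2×26.982 + 3×28.085 + 12×15.999 = 424.885 g/mol.
Each formula unit contains 3 Si, equivalent to 3/1 = 3.0000 mol SiO2.
M(SiO2) = 1×28.085 + 2×15.999 = 60.083 g/mol.
Mass of SiO2 per formula unit = 3.0000 × 60.083 = 180.249 g.
SiO2 wt% = 180.249 / 424.885 × 100 = 42.42%.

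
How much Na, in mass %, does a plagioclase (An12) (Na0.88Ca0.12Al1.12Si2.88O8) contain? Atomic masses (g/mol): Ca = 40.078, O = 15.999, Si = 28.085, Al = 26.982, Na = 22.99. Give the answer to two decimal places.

Formula mass = 0.88×22.99 + 0.12×40.078 + 1.12×26.982 + 2.88×28.085 + 8×15.999 = 264.137 g/mol, of which 20.231 g is Na.
So Na makes up 20.231/264.137 = 0.0766 of the mass, i.e. 7.66%.

7.66 mass %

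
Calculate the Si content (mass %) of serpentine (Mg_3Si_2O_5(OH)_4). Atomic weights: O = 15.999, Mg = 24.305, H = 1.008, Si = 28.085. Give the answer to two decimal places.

20.27 mass %

Formula mass = 3*24.305 + 2*28.085 + 9*15.999 + 4*1.008 = 277.108 g/mol, of which 56.170 g is Si.
So Si makes up 56.170/277.108 = 0.2027 of the mass, i.e. 20.27%.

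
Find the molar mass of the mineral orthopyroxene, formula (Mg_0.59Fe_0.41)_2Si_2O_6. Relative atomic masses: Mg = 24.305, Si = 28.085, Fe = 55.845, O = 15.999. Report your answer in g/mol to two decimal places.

The formula mass is the sum 1.18(24.305) + 0.82(55.845) + 2(28.085) + 6(15.999).

226.64 g/mol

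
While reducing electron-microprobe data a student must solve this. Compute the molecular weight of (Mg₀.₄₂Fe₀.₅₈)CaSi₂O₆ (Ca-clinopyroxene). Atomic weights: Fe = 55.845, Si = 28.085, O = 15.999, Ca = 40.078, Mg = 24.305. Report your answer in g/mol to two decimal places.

The formula mass is the sum 0.42·24.305 + 0.58·55.845 + 1·40.078 + 2·28.085 + 6·15.999.

234.84 g/mol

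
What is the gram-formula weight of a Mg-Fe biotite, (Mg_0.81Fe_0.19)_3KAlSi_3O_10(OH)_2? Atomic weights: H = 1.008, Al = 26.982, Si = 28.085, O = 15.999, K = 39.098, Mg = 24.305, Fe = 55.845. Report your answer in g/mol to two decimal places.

435.23 g/mol

M = 2.43*24.305 + 0.57*55.845 + 1*39.098 + 1*26.982 + 3*28.085 + 12*15.999 + 2*1.008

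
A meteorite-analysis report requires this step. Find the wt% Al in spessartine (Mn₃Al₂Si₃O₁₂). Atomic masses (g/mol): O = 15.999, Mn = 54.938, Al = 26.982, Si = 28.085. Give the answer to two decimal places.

10.90 wt%

Formula mass = 3×54.938 + 2×26.982 + 3×28.085 + 12×15.999 = 495.021 g/mol, of which 53.964 g is Al.
So Al makes up 53.964/495.021 = 0.1090 of the mass, i.e. 10.90%.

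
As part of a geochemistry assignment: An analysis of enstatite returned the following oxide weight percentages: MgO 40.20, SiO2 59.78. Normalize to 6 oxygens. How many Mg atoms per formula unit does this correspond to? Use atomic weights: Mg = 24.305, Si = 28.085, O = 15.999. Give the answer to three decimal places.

40.20 wt% MgO ÷ 40.304 g/mol = 0.99742 mol, giving 0.99742 Mg and 0.99742 O.
59.78 wt% SiO2 ÷ 60.083 g/mol = 0.99496 mol, giving 0.99496 Si and 1.98992 O.
Oxygen sums to 2.98734; scaling by 6/2.98734 = 2.00848 puts the formula on 6 O.
Mg: 0.99742 × 2.00848 = 2.003 atoms per formula unit.

2.003 Mg apfu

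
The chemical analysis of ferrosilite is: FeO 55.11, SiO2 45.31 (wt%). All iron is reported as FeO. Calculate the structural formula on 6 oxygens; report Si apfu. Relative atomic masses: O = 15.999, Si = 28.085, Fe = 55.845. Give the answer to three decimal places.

1.989 Si apfu

55.11 wt% FeO ÷ 71.844 g/mol = 0.76708 mol, giving 0.76708 Fe and 0.76708 O.
45.31 wt% SiO2 ÷ 60.083 g/mol = 0.75412 mol, giving 0.75412 Si and 1.50824 O.
Oxygen sums to 2.27532; scaling by 6/2.27532 = 2.63699 puts the formula on 6 O.
Si: 0.75412 × 2.63699 = 1.989 atoms per formula unit.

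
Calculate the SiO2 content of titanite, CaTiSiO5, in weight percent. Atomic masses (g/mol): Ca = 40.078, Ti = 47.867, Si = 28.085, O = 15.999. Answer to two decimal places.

Formula mass = 196.025 g/mol.
1 Si → 1.0000 mol SiO2 per formula unit; M(SiO2) = 60.083, so SiO2 mass = 60.083 g.
60.083/196.025 × 100 = 30.65 wt%.

30.65 wt%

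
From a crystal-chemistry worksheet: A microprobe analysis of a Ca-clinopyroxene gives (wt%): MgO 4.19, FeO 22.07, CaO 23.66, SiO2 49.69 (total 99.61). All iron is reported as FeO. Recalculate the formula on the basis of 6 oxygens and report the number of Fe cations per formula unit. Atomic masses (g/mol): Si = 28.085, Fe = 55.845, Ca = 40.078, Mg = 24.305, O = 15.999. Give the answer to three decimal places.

0.741 Fe apfu

4.19 wt% MgO ÷ 40.304 g/mol = 0.10396 mol, giving 0.10396 Mg and 0.10396 O.
22.07 wt% FeO ÷ 71.844 g/mol = 0.30719 mol, giving 0.30719 Fe and 0.30719 O.
23.66 wt% CaO ÷ 56.077 g/mol = 0.42192 mol, giving 0.42192 Ca and 0.42192 O.
49.69 wt% SiO2 ÷ 60.083 g/mol = 0.82702 mol, giving 0.82702 Si and 1.65404 O.
Oxygen sums to 2.48711; scaling by 6/2.48711 = 2.41244 puts the formula on 6 O.
Fe: 0.30719 × 2.41244 = 0.741 atoms per formula unit.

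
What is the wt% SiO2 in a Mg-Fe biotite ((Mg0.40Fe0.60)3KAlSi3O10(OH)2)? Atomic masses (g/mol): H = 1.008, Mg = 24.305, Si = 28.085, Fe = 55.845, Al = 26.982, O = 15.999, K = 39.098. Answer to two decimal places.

M((Mg0.40Fe0.60)3KAlSi3O10(OH)2) = 474.026 g/mol; M(SiO2) = 60.083 g/mol.
Moles SiO2 per formula unit = 3 Si ÷ 1 = 3.0000.
SiO2 fraction = (3.0000 × 60.083) / 474.026 = 180.249/474.026 = 0.3803.

38.03 wt%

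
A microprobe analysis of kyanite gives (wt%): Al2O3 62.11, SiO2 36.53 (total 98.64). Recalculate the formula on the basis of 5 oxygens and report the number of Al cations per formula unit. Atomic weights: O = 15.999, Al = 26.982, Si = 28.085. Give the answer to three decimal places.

62.11 wt% Al2O3 ÷ 101.961 g/mol = 0.60915 mol, giving 1.21830 Al and 1.82745 O.
36.53 wt% SiO2 ÷ 60.083 g/mol = 0.60799 mol, giving 0.60799 Si and 1.21598 O.
Oxygen sums to 3.04343; scaling by 5/3.04343 = 1.64288 puts the formula on 5 O.
Al: 1.21830 × 1.64288 = 2.002 atoms per formula unit.

2.002 Al apfu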